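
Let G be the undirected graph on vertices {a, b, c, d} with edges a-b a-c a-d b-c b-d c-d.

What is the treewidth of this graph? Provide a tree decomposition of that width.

With just one bag of size 4, the width is 4 − 1 = 3, so tw(G) ≤ 3. On the other hand G contains the 4-clique {a, b, c, d}. A clique must lie in a single bag of any decomposition, so no decomposition can have width below 3. The upper and lower bounds meet at 3, so that is the treewidth.

Treewidth 3.
One such decomposition:
Bags: B1 = {a, b, c, d}
Tree: (single bag)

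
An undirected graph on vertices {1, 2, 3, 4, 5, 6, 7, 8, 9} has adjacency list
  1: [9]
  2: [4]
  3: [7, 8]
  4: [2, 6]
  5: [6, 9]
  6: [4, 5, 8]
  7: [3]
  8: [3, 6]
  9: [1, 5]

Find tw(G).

A width-1 tree decomposition is:
Bags: B1 = {3, 8}  B2 = {6, 8}  B3 = {5, 6}  B4 = {5, 9}  B5 = {4, 6}  B6 = {2, 4}  B7 = {1, 9}  B8 = {3, 7}
Tree: B1–B2, B2–B3, B3–B4, B3–B5, B5–B6, B4–B7, B1–B8
Each bag holds 2 vertices, so the decomposition has width 1, which upper-bounds the treewidth. G has an edge, so its treewidth is at least 1. Hence tw(G) = 1 exactly.

1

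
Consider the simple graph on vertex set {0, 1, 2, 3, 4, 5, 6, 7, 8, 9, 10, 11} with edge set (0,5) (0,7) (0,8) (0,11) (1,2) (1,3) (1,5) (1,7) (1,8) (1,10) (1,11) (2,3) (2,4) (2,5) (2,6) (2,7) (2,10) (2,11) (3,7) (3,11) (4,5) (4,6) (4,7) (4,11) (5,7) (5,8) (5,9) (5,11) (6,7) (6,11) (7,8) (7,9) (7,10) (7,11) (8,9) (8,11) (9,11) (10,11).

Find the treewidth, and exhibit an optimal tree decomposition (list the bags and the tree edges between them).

Every bag has size at most 5, so the width is 5 − 1 = 4 and tw(G) ≤ 4. Conversely, {0, 5, 7, 8, 11} is a clique of size 5, and the vertices of any clique must share a bag in every tree decomposition; so some bag has ≥ 5 vertices and tw(G) ≥ 4. Combining the bounds, tw(G) = 4.

Treewidth 4.
One such decomposition:
Bags: B1 = {1, 2, 5, 7, 11}  B2 = {1, 5, 7, 8, 11}  B3 = {0, 5, 7, 8, 11}  B4 = {1, 2, 7, 10, 11}  B5 = {2, 4, 5, 7, 11}  B6 = {1, 2, 3, 7, 11}  B7 = {5, 7, 8, 9, 11}  B8 = {2, 4, 6, 7, 11}
Tree: B1–B2, B2–B3, B1–B4, B1–B5, B1–B6, B2–B7, B5–B8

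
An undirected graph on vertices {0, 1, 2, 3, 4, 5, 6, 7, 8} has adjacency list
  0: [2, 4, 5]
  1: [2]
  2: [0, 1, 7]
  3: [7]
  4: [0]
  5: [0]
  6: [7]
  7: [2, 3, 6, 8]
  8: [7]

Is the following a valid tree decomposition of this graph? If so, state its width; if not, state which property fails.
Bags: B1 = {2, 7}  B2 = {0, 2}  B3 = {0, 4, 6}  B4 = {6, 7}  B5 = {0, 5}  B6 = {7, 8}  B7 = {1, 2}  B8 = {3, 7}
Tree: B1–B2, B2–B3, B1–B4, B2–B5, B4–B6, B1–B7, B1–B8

A tree decomposition must satisfy three properties: every vertex lies in some bag; for every edge, both endpoints lie together in some bag; and for every vertex, the bags containing it form a connected subtree. Here bags containing vertex 6 are not connected in the tree, so the decomposition is invalid.

No — bags containing vertex 6 are not connected in the tree.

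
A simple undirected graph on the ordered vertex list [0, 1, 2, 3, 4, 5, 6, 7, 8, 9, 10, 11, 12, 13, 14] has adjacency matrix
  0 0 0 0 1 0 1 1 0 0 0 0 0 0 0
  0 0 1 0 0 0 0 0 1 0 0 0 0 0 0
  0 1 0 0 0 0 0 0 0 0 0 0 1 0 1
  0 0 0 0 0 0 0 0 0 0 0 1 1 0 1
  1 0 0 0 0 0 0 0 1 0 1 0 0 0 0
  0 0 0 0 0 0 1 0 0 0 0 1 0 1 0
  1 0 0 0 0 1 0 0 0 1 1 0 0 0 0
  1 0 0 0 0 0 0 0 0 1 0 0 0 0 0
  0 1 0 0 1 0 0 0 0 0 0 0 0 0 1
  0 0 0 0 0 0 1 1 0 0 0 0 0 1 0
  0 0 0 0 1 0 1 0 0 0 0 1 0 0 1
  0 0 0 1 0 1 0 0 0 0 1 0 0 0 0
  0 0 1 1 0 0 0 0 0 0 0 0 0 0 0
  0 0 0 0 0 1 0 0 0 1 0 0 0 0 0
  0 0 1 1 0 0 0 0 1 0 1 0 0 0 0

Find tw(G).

3

A width-3 tree decomposition is:
Bags: B1 = {0, 7, 9, 13}  B2 = {0, 6, 9, 13}  B3 = {0, 5, 6, 13}  B4 = {0, 4, 5, 6}  B5 = {4, 5, 6, 10}  B6 = {4, 5, 10, 11}  B7 = {4, 8, 10, 11}  B8 = {8, 10, 11, 14}  B9 = {3, 8, 11, 14}  B10 = {1, 3, 8, 14}  B11 = {1, 2, 3, 14}  B12 = {1, 2, 3, 12}
Tree: B1–B2, B2–B3, B3–B4, B4–B5, B5–B6, B6–B7, B7–B8, B8–B9, B9–B10, B10–B11, B11–B12
The largest bag has 4 vertices, giving width 3; this decomposition certifies tw(G) ≤ 3. For the lower bound: the 4 vertex sets {7,9,13}, {0}, {6}, {4,5,10,11} are disjoint, each induces a connected subgraph, and every pair is joined by at least one edge of G. Contracting each set to a single vertex therefore yields K_{4} as a minor, and since treewidth is minor-monotone, tw(G) ≥ tw(K_{4}) = 3. Combining the bounds, tw(G) = 3.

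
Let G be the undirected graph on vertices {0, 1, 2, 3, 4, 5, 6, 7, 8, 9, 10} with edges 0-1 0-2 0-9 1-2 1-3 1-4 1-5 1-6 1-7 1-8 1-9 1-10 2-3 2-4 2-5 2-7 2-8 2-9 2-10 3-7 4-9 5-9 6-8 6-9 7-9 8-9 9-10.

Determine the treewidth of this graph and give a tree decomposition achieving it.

Each bag holds 4 vertices, so the decomposition has width 3, which upper-bounds the treewidth. On the other hand G contains the 4-clique {0, 1, 2, 9}. A clique must lie in a single bag of any decomposition, so no decomposition can have width below 3. Therefore the treewidth is 3.

Treewidth 3.
One optimal decomposition is:
Bags: B1 = {1, 2, 7, 9}  B2 = {1, 2, 8, 9}  B3 = {0, 1, 2, 9}  B4 = {1, 6, 8, 9}  B5 = {1, 2, 9, 10}  B6 = {1, 2, 5, 9}  B7 = {1, 2, 3, 7}  B8 = {1, 2, 4, 9}
Tree: B1–B2, B2–B3, B2–B4, B2–B5, B1–B6, B1–B7, B2–B8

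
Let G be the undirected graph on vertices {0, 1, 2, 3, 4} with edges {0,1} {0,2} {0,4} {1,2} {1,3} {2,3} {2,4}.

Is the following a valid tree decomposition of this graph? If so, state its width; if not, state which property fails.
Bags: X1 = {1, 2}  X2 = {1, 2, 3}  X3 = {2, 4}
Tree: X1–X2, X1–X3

A tree decomposition must satisfy three properties: every vertex lies in some bag; for every edge, both endpoints lie together in some bag; and for every vertex, the bags containing it form a connected subtree. Here vertex 0 appears in no bag, so the decomposition is invalid.

No — vertex 0 appears in no bag.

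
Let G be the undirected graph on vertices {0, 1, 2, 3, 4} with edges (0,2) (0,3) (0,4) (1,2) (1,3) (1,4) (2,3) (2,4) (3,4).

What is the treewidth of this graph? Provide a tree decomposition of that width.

Treewidth 3.
One such decomposition:
Bags: B1 = {1, 2, 3, 4}  B2 = {0, 2, 3, 4}
Tree: B1–B2

The largest bag has 4 vertices, giving width 3; this decomposition certifies tw(G) ≤ 3. On the other hand G contains the 4-clique {0, 2, 3, 4}. A clique must lie in a single bag of any decomposition, so no decomposition can have width below 3. Combining the bounds, tw(G) = 3.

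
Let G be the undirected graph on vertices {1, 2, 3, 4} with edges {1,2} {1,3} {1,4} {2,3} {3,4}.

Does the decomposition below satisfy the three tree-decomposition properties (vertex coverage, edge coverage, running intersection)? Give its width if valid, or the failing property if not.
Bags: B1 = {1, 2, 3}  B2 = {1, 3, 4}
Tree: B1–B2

Yes; width 2.

Checking the three conditions: (i) the bags cover all of {1, 2, 3, 4}; (ii) for each edge, some bag contains both endpoints; (iii) the bags containing any fixed vertex form a subtree. All hold, so the decomposition is valid with width 3 − 1 = 2.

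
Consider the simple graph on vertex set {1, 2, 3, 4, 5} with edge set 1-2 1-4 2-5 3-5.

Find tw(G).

1

A width-1 tree decomposition is:
Bags: B1 = {3, 5}  B2 = {2, 5}  B3 = {1, 2}  B4 = {1, 4}
Tree: B1–B2, B2–B3, B3–B4
Each bag holds 2 vertices, so the decomposition has width 1, which upper-bounds the treewidth. Any graph with an edge has treewidth ≥ 1, and G has the edge 3–5. Hence tw(G) = 1 exactly.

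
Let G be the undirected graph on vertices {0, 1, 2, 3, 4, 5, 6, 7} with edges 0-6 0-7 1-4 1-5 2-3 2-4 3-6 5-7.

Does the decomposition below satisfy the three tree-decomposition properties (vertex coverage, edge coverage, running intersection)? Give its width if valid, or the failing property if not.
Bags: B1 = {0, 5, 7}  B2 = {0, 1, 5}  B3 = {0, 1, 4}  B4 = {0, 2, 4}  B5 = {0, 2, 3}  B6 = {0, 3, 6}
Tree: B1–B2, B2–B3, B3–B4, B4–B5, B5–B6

Yes; width 2.

Vertex coverage: the bags together contain {0, 1, 2, 3, 4, 5, 6, 7}, the full vertex set. Edge coverage: each edge of G has both endpoints in at least one bag. Running intersection: for every vertex, the bags containing it form a connected subtree. All three properties hold, so this is a valid tree decomposition of width max|bag| − 1 = 2, and hence tw(G) ≤ 2.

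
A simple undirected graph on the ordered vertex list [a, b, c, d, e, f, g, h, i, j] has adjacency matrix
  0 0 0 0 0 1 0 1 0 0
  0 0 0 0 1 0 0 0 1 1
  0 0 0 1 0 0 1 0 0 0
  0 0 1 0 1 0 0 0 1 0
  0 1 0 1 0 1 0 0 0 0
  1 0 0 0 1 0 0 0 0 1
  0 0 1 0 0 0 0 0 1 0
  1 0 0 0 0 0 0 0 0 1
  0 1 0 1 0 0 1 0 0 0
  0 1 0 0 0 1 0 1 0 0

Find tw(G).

A width-2 tree decomposition is:
Bags: B1 = {a, f, h}  B2 = {f, h, j}  B3 = {e, f, j}  B4 = {b, e, j}  B5 = {b, d, e}  B6 = {b, d, i}  B7 = {c, d, i}  B8 = {c, g, i}
Tree: B1–B2, B2–B3, B3–B4, B4–B5, B5–B6, B6–B7, B7–B8
Every bag has size at most 3, so the width is 3 − 1 = 2 and tw(G) ≤ 2. For the lower bound, G contains the cycle a–h–j–f–a, so G is not a forest; only forests have treewidth ≤ 1, hence tw(G) ≥ 2. Hence tw(G) = 2 exactly.

2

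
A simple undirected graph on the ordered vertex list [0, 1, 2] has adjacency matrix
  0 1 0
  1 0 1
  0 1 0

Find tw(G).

A width-1 tree decomposition is:
Bags: B1 = {1, 2}  B2 = {0, 1}
Tree: B1–B2
The largest bag has 2 vertices, giving width 1; this decomposition certifies tw(G) ≤ 1. Any graph with an edge has treewidth ≥ 1, and G has the edge 2–1. Combining the bounds, tw(G) = 1.

1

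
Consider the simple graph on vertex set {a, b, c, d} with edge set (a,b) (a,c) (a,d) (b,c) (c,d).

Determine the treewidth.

A width-2 tree decomposition is:
Bags: B1 = {a, b, c}  B2 = {a, c, d}
Tree: B1–B2
Every bag has size at most 3, so the width is 3 − 1 = 2 and tw(G) ≤ 2. For the lower bound, the 3 vertices {a, c, d} are pairwise adjacent, and any tree decomposition puts a clique entirely inside one bag — forcing width ≥ 2. Therefore the treewidth is 2.

2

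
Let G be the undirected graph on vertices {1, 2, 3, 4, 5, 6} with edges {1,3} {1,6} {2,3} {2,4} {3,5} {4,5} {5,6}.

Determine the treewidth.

2

A width-2 tree decomposition is:
Bags: B1 = {2, 3, 4}  B2 = {3, 4, 5}  B3 = {1, 3, 5}  B4 = {1, 5, 6}
Tree: B1–B2, B2–B3, B3–B4
Every bag has size at most 3, so the width is 3 − 1 = 2 and tw(G) ≤ 2. The edges 2–4–5–3–2 form a cycle, so G is not a tree and its treewidth is at least 2. The upper and lower bounds meet at 2, so that is the treewidth.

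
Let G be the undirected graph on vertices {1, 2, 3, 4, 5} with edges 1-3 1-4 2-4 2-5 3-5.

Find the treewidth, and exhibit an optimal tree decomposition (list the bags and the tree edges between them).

Treewidth 2.
Bags: B1 = {1, 3, 5}  B2 = {1, 2, 5}  B3 = {1, 2, 4}
Tree: B1–B2, B2–B3

Every bag has size at most 3, so the width is 3 − 1 = 2 and tw(G) ≤ 2. Since 1–3–5–2–4–1 is a cycle in G, G is not acyclic. Forests are exactly the graphs of treewidth ≤ 1, so tw(G) ≥ 2. Hence tw(G) = 2 exactly.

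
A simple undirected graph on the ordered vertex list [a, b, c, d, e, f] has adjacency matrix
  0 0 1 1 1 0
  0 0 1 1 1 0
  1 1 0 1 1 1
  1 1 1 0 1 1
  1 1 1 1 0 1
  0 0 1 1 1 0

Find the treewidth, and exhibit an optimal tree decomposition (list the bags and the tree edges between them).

Treewidth 3.
Bags: B1 = {c, d, e, f}  B2 = {b, c, d, e}  B3 = {a, c, d, e}
Tree: B1–B2, B2–B3

The largest bag has 4 vertices, giving width 3; this decomposition certifies tw(G) ≤ 3. On the other hand G contains the 4-clique {a, c, d, e}. A clique must lie in a single bag of any decomposition, so no decomposition can have width below 3. Therefore the treewidth is 3.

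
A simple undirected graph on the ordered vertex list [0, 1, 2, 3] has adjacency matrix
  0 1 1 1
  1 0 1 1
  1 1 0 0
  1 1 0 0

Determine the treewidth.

2

A width-2 tree decomposition is:
Bags: B1 = {0, 1, 3}  B2 = {0, 1, 2}
Tree: B1–B2
Every bag has size at most 3, so the width is 3 − 1 = 2 and tw(G) ≤ 2. On the other hand G contains the 3-clique {0, 1, 2}. A clique must lie in a single bag of any decomposition, so no decomposition can have width below 2. Combining the bounds, tw(G) = 2.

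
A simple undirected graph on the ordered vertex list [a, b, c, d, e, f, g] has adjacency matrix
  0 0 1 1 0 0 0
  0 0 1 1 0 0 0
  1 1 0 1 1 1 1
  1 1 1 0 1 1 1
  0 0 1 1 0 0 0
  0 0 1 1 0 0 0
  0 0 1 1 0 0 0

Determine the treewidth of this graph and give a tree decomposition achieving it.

The largest bag has 3 vertices, giving width 2; this decomposition certifies tw(G) ≤ 2. On the other hand G contains the 3-clique {c, d, f}. A clique must lie in a single bag of any decomposition, so no decomposition can have width below 2. Combining the bounds, tw(G) = 2.

Treewidth 2.
Bags: B1 = {c, d, g}  B2 = {b, c, d}  B3 = {a, c, d}  B4 = {c, d, f}  B5 = {c, d, e}
Tree: B1–B2, B2–B3, B3–B4, B1–B5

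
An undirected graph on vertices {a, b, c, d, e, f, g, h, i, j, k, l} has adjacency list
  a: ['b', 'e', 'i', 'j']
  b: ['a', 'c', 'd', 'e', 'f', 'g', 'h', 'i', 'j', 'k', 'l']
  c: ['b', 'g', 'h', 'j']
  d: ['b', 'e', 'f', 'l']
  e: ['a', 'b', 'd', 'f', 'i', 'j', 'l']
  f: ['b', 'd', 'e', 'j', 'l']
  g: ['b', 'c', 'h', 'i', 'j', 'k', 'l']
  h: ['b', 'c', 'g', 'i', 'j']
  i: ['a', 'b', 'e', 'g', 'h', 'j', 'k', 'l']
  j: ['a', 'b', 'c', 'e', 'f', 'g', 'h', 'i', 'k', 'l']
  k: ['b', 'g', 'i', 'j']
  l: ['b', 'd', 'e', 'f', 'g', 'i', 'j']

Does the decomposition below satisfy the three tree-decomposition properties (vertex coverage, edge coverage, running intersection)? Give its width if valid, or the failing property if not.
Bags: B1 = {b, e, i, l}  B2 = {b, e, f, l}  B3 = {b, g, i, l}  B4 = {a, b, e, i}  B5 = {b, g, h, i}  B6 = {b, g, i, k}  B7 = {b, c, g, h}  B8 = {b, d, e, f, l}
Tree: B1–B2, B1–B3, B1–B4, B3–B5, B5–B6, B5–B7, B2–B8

A tree decomposition must satisfy three properties: every vertex lies in some bag; for every edge, both endpoints lie together in some bag; and for every vertex, the bags containing it form a connected subtree. Here vertex j appears in no bag, so the decomposition is invalid.

No — vertex j appears in no bag.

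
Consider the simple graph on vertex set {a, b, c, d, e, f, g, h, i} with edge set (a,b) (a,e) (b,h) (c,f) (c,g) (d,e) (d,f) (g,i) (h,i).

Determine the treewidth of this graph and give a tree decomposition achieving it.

The largest bag has 3 vertices, giving width 2; this decomposition certifies tw(G) ≤ 2. The edges a–b–h–i–g–c–f–d–e–a form a cycle, so G is not a tree and its treewidth is at least 2. The upper and lower bounds meet at 2, so that is the treewidth.

Treewidth 2.
Bags: B1 = {a, b, h}  B2 = {a, h, i}  B3 = {a, g, i}  B4 = {a, c, g}  B5 = {a, c, f}  B6 = {a, d, f}  B7 = {a, d, e}
Tree: B1–B2, B2–B3, B3–B4, B4–B5, B5–B6, B6–B7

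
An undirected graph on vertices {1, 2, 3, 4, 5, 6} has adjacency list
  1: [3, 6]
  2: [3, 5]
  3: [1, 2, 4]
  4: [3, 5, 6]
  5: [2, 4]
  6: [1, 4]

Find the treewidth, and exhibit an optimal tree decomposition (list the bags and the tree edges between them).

Treewidth 2.
One such decomposition:
Bags: B1 = {2, 4, 5}  B2 = {2, 3, 4}  B3 = {3, 4, 6}  B4 = {1, 3, 6}
Tree: B1–B2, B2–B3, B3–B4

The largest bag has 3 vertices, giving width 2; this decomposition certifies tw(G) ≤ 2. Since 5–2–3–4–5 is a cycle in G, G is not acyclic. Forests are exactly the graphs of treewidth ≤ 1, so tw(G) ≥ 2. Therefore the treewidth is 2.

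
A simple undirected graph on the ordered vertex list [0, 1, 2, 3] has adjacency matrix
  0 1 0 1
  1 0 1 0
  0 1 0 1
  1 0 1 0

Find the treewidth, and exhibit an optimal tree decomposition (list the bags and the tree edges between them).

Every bag has size at most 3, so the width is 3 − 1 = 2 and tw(G) ≤ 2. Since 2–1–0–3–2 is a cycle in G, G is not acyclic. Forests are exactly the graphs of treewidth ≤ 1, so tw(G) ≥ 2. Combining the bounds, tw(G) = 2.

Treewidth 2.
One optimal decomposition is:
Bags: B1 = {0, 1, 2}  B2 = {0, 2, 3}
Tree: B1–B2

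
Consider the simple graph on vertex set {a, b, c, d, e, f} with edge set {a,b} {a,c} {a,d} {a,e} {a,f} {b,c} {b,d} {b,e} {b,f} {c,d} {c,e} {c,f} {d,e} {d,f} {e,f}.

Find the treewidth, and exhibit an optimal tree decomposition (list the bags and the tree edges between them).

Treewidth 5.
One optimal decomposition is:
Bags: B1 = {a, b, c, d, e, f}
Tree: (single bag)

A single bag containing all 6 vertices is trivially a valid decomposition of width 5. On the other hand G contains the 6-clique {a, b, c, d, e, f}. A clique must lie in a single bag of any decomposition, so no decomposition can have width below 5. Therefore the treewidth is 5.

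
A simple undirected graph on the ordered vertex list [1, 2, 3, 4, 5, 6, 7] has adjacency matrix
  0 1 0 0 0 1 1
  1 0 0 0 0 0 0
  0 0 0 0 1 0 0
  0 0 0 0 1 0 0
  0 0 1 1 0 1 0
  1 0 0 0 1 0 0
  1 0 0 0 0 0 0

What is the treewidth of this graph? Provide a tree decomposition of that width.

Each bag holds 2 vertices, so the decomposition has width 1, which upper-bounds the treewidth. Since G has at least one edge (e.g. 2–1), it is not an edgeless graph, so tw(G) ≥ 1. Hence tw(G) = 1 exactly.

Treewidth 1.
Bags: B1 = {1, 2}  B2 = {1, 6}  B3 = {5, 6}  B4 = {3, 5}  B5 = {4, 5}  B6 = {1, 7}
Tree: B1–B2, B2–B3, B3–B4, B3–B5, B2–B6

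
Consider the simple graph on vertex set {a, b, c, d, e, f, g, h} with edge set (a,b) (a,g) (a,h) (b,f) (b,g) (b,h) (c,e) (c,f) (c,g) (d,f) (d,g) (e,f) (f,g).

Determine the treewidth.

A width-2 tree decomposition is:
Bags: B1 = {d, f, g}  B2 = {b, f, g}  B3 = {c, f, g}  B4 = {c, e, f}  B5 = {a, b, g}  B6 = {a, b, h}
Tree: B1–B2, B1–B3, B3–B4, B2–B5, B5–B6
Each bag holds 3 vertices, so the decomposition has width 2, which upper-bounds the treewidth. Conversely, {a, b, g} is a clique of size 3, and the vertices of any clique must share a bag in every tree decomposition; so some bag has ≥ 3 vertices and tw(G) ≥ 2. The upper and lower bounds meet at 2, so that is the treewidth.

2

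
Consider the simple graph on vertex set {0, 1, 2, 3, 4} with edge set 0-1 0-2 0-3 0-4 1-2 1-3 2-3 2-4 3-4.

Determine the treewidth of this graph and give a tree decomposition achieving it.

Every bag has size at most 4, so the width is 4 − 1 = 3 and tw(G) ≤ 3. On the other hand G contains the 4-clique {0, 1, 2, 3}. A clique must lie in a single bag of any decomposition, so no decomposition can have width below 3. Combining the bounds, tw(G) = 3.

Treewidth 3.
One such decomposition:
Bags: B1 = {0, 1, 2, 3}  B2 = {0, 2, 3, 4}
Tree: B1–B2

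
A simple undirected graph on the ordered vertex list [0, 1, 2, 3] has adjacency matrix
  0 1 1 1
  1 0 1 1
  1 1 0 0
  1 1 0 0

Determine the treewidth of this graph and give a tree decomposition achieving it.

Treewidth 2.
Bags: B1 = {0, 1, 3}  B2 = {0, 1, 2}
Tree: B1–B2

Each bag holds 3 vertices, so the decomposition has width 2, which upper-bounds the treewidth. For the lower bound, the 3 vertices {0, 1, 2} are pairwise adjacent, and any tree decomposition puts a clique entirely inside one bag — forcing width ≥ 2. The upper and lower bounds meet at 2, so that is the treewidth.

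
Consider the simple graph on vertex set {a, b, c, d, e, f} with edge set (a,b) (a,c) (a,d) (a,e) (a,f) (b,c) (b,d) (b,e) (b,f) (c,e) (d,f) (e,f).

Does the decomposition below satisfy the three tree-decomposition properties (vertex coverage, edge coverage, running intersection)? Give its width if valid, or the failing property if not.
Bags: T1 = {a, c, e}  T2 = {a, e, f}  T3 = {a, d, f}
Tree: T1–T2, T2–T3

No — vertex b appears in no bag.

A tree decomposition must satisfy three properties: every vertex lies in some bag; for every edge, both endpoints lie together in some bag; and for every vertex, the bags containing it form a connected subtree. Here vertex b appears in no bag, so the decomposition is invalid.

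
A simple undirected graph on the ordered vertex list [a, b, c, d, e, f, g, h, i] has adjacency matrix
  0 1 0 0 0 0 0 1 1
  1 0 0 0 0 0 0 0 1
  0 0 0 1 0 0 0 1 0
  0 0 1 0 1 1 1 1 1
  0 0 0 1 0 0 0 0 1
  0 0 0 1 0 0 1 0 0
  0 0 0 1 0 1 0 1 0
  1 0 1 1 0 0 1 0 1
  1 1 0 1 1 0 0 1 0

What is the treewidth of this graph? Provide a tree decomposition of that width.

Treewidth 2.
One such decomposition:
Bags: B1 = {d, g, h}  B2 = {d, h, i}  B3 = {d, e, i}  B4 = {a, h, i}  B5 = {a, b, i}  B6 = {d, f, g}  B7 = {c, d, h}
Tree: B1–B2, B2–B3, B2–B4, B4–B5, B1–B6, B1–B7

Each bag holds 3 vertices, so the decomposition has width 2, which upper-bounds the treewidth. On the other hand G contains the 3-clique {d, e, i}. A clique must lie in a single bag of any decomposition, so no decomposition can have width below 2. The upper and lower bounds meet at 2, so that is the treewidth.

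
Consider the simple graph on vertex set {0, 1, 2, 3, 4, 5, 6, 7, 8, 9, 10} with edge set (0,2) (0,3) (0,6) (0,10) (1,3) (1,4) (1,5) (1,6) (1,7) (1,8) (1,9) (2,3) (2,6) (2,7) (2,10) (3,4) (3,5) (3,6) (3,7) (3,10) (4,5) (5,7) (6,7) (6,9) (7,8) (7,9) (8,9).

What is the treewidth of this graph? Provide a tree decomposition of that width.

Treewidth 3.
One optimal decomposition is:
Bags: B1 = {1, 3, 6, 7}  B2 = {2, 3, 6, 7}  B3 = {1, 3, 5, 7}  B4 = {1, 3, 4, 5}  B5 = {1, 6, 7, 9}  B6 = {0, 2, 3, 6}  B7 = {0, 2, 3, 10}  B8 = {1, 7, 8, 9}
Tree: B1–B2, B1–B3, B3–B4, B1–B5, B2–B6, B6–B7, B5–B8

Every bag has size at most 4, so the width is 4 − 1 = 3 and tw(G) ≤ 3. Conversely, {1, 7, 8, 9} is a clique of size 4, and the vertices of any clique must share a bag in every tree decomposition; so some bag has ≥ 4 vertices and tw(G) ≥ 3. Combining the bounds, tw(G) = 3.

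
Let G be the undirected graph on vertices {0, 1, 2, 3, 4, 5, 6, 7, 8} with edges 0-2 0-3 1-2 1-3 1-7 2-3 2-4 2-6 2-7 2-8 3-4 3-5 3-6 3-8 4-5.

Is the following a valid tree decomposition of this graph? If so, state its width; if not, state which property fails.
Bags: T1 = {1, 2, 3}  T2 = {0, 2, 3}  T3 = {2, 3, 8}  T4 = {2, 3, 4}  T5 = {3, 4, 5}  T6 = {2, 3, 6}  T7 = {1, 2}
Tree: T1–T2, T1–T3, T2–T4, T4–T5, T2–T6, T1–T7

No — vertex 7 appears in no bag.

A tree decomposition must satisfy three properties: every vertex lies in some bag; for every edge, both endpoints lie together in some bag; and for every vertex, the bags containing it form a connected subtree. Here vertex 7 appears in no bag, so the decomposition is invalid.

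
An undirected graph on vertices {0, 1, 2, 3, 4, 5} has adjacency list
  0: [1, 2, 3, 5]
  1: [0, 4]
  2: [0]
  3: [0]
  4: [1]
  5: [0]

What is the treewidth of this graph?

1

A width-1 tree decomposition is:
Bags: B1 = {1, 4}  B2 = {0, 1}  B3 = {0, 5}  B4 = {0, 3}  B5 = {0, 2}
Tree: B1–B2, B2–B3, B2–B4, B3–B5
The largest bag has 2 vertices, giving width 1; this decomposition certifies tw(G) ≤ 1. Since G has at least one edge (e.g. 4–1), it is not an edgeless graph, so tw(G) ≥ 1. Combining the bounds, tw(G) = 1.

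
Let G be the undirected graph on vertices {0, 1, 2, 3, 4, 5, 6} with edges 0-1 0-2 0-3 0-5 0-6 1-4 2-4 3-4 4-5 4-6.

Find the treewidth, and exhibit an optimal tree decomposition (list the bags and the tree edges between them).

Treewidth 2.
One optimal decomposition is:
Bags: B1 = {0, 2, 4}  B2 = {0, 4, 6}  B3 = {0, 4, 5}  B4 = {0, 3, 4}  B5 = {0, 1, 4}
Tree: B1–B2, B2–B3, B3–B4, B4–B5

Each bag holds 3 vertices, so the decomposition has width 2, which upper-bounds the treewidth. Since 4–2–0–6–4 is a cycle in G, G is not acyclic. Forests are exactly the graphs of treewidth ≤ 1, so tw(G) ≥ 2. Hence tw(G) = 2 exactly.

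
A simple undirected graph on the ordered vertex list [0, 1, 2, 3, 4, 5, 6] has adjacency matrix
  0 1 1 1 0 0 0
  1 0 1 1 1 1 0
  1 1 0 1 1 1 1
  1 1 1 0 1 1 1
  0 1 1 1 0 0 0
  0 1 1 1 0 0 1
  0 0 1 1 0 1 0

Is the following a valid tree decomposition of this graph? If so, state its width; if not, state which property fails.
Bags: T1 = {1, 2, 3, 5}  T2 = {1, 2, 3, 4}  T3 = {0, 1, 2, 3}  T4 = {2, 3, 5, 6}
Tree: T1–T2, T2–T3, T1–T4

Yes; width 3.

Checking the three conditions: (i) the bags cover all of {0, 1, 2, 3, 4, 5, 6}; (ii) for each edge, some bag contains both endpoints; (iii) the bags containing any fixed vertex form a subtree. All hold, so the decomposition is valid with width 4 − 1 = 3.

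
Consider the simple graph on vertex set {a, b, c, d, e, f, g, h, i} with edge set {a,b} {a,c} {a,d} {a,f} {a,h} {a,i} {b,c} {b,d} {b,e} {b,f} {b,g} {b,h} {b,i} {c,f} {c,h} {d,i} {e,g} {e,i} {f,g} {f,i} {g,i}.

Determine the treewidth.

A width-3 tree decomposition is:
Bags: B1 = {a, b, d, i}  B2 = {a, b, f, i}  B3 = {a, b, c, f}  B4 = {b, f, g, i}  B5 = {b, e, g, i}  B6 = {a, b, c, h}
Tree: B1–B2, B2–B3, B2–B4, B4–B5, B3–B6
The largest bag has 4 vertices, giving width 3; this decomposition certifies tw(G) ≤ 3. Conversely, {a, b, c, h} is a clique of size 4, and the vertices of any clique must share a bag in every tree decomposition; so some bag has ≥ 4 vertices and tw(G) ≥ 3. Therefore the treewidth is 3.

3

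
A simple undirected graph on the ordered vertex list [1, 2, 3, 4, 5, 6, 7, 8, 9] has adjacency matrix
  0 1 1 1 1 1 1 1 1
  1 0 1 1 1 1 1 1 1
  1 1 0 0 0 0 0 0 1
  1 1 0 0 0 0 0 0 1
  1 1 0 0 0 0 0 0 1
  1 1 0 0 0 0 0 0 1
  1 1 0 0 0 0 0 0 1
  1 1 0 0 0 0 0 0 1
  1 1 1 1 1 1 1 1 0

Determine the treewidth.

A width-3 tree decomposition is:
Bags: B1 = {1, 2, 5, 9}  B2 = {1, 2, 8, 9}  B3 = {1, 2, 6, 9}  B4 = {1, 2, 3, 9}  B5 = {1, 2, 4, 9}  B6 = {1, 2, 7, 9}
Tree: B1–B2, B2–B3, B3–B4, B4–B5, B3–B6
Every bag has size at most 4, so the width is 4 − 1 = 3 and tw(G) ≤ 3. On the other hand G contains the 4-clique {1, 2, 3, 9}. A clique must lie in a single bag of any decomposition, so no decomposition can have width below 3. Combining the bounds, tw(G) = 3.

3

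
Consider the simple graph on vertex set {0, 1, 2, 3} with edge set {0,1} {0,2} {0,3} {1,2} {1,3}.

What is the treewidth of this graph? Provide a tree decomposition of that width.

The largest bag has 3 vertices, giving width 2; this decomposition certifies tw(G) ≤ 2. On the other hand G contains the 3-clique {0, 1, 2}. A clique must lie in a single bag of any decomposition, so no decomposition can have width below 2. Therefore the treewidth is 2.

Treewidth 2.
One such decomposition:
Bags: B1 = {0, 1, 2}  B2 = {0, 1, 3}
Tree: B1–B2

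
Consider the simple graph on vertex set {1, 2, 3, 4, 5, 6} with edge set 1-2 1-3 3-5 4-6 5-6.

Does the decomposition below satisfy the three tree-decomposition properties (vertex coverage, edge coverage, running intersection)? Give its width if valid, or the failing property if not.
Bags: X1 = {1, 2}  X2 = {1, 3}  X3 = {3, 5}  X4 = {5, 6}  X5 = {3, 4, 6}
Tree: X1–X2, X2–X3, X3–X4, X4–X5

No — bags containing vertex 3 are not connected in the tree.

A tree decomposition must satisfy three properties: every vertex lies in some bag; for every edge, both endpoints lie together in some bag; and for every vertex, the bags containing it form a connected subtree. Here bags containing vertex 3 are not connected in the tree, so the decomposition is invalid.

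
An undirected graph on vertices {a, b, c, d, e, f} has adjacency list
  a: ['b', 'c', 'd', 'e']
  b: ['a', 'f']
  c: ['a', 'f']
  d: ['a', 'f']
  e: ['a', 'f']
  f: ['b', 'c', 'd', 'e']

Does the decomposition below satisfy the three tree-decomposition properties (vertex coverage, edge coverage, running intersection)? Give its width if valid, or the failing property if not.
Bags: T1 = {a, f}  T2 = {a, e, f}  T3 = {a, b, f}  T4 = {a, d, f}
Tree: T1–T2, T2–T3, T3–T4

A tree decomposition must satisfy three properties: every vertex lies in some bag; for every edge, both endpoints lie together in some bag; and for every vertex, the bags containing it form a connected subtree. Here vertex c appears in no bag, so the decomposition is invalid.

No — vertex c appears in no bag.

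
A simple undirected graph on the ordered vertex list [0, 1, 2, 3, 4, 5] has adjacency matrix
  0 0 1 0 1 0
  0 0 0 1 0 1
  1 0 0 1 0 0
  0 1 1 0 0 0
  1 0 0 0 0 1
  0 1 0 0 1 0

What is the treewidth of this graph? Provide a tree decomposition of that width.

Treewidth 2.
Bags: B1 = {1, 3, 5}  B2 = {2, 3, 5}  B3 = {0, 2, 5}  B4 = {0, 4, 5}
Tree: B1–B2, B2–B3, B3–B4

Each bag holds 3 vertices, so the decomposition has width 2, which upper-bounds the treewidth. The edges 5–1–3–2–0–4–5 form a cycle, so G is not a tree and its treewidth is at least 2. Combining the bounds, tw(G) = 2.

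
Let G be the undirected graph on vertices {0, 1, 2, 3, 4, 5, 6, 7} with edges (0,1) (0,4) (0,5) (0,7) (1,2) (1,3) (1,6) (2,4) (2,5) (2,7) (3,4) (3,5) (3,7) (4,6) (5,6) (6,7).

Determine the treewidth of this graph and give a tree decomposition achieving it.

Treewidth 4.
One optimal decomposition is:
Bags: B1 = {1, 4, 5, 6, 7}  B2 = {1, 3, 4, 5, 7}  B3 = {1, 2, 4, 5, 7}  B4 = {0, 1, 4, 5, 7}
Tree: B1–B2, B2–B3, B3–B4

The largest bag has 5 vertices, giving width 4; this decomposition certifies tw(G) ≤ 4. For the lower bound: the 5 vertex sets {1,6}, {3,7}, {2,5}, {4}, {0} are disjoint, each induces a connected subgraph, and every pair is joined by at least one edge of G. Contracting each set to a single vertex therefore yields K_{5} as a minor, and since treewidth is minor-monotone, tw(G) ≥ tw(K_{5}) = 4. Combining the bounds, tw(G) = 4.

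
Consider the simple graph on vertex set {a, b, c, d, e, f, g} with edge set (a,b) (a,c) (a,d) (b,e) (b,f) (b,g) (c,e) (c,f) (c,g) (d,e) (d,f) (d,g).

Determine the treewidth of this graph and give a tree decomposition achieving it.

Treewidth 3.
One optimal decomposition is:
Bags: B1 = {b, c, d, f}  B2 = {b, c, d, e}  B3 = {b, c, d, g}  B4 = {a, b, c, d}
Tree: B1–B2, B2–B3, B3–B4

Every bag has size at most 4, so the width is 4 − 1 = 3 and tw(G) ≤ 3. For the lower bound: the 4 vertex sets {b,f}, {c,e}, {d}, {g} are disjoint, each induces a connected subgraph, and every pair is joined by at least one edge of G. Contracting each set to a single vertex therefore yields K_{4} as a minor, and since treewidth is minor-monotone, tw(G) ≥ tw(K_{4}) = 3. Hence tw(G) = 3 exactly.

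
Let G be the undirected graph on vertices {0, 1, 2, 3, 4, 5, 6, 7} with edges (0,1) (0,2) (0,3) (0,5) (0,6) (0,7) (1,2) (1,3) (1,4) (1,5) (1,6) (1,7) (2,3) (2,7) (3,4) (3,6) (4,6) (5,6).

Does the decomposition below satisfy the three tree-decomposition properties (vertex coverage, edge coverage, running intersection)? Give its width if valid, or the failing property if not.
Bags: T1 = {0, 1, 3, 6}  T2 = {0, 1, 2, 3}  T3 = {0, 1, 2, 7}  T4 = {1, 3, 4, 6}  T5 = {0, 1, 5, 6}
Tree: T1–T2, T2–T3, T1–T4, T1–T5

Yes; width 3.

Checking the three conditions: (i) the bags cover all of {0, 1, 2, 3, 4, 5, 6, 7}; (ii) for each edge, some bag contains both endpoints; (iii) the bags containing any fixed vertex form a subtree. All hold, so the decomposition is valid with width 4 − 1 = 3.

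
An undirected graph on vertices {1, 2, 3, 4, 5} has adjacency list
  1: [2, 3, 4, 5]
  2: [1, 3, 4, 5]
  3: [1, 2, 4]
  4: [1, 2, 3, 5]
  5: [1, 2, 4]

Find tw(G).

3

A width-3 tree decomposition is:
Bags: B1 = {1, 2, 3, 4}  B2 = {1, 2, 4, 5}
Tree: B1–B2
Every bag has size at most 4, so the width is 4 − 1 = 3 and tw(G) ≤ 3. On the other hand G contains the 4-clique {1, 2, 3, 4}. A clique must lie in a single bag of any decomposition, so no decomposition can have width below 3. Hence tw(G) = 3 exactly.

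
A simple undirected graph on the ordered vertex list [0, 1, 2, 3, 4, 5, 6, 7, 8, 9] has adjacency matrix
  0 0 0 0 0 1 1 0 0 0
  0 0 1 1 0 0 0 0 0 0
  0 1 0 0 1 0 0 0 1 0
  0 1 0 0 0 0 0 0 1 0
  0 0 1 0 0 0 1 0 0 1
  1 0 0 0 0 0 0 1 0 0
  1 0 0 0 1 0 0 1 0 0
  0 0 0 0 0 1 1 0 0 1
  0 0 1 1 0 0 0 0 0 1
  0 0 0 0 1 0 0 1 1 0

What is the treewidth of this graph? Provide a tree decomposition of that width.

Every bag has size at most 3, so the width is 3 − 1 = 2 and tw(G) ≤ 2. The edges 1–3–8–2–1 form a cycle, so G is not a tree and its treewidth is at least 2. Therefore the treewidth is 2.

Treewidth 2.
Bags: B1 = {1, 2, 3}  B2 = {2, 3, 8}  B3 = {2, 4, 8}  B4 = {4, 8, 9}  B5 = {4, 6, 9}  B6 = {6, 7, 9}  B7 = {0, 6, 7}  B8 = {0, 5, 7}
Tree: B1–B2, B2–B3, B3–B4, B4–B5, B5–B6, B6–B7, B7–B8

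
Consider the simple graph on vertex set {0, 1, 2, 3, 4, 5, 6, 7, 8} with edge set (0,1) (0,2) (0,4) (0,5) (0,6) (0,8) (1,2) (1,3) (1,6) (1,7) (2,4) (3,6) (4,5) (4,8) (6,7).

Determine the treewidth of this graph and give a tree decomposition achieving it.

Every bag has size at most 3, so the width is 3 − 1 = 2 and tw(G) ≤ 2. Conversely, {0, 1, 2} is a clique of size 3, and the vertices of any clique must share a bag in every tree decomposition; so some bag has ≥ 3 vertices and tw(G) ≥ 2. The upper and lower bounds meet at 2, so that is the treewidth.

Treewidth 2.
Bags: B1 = {0, 2, 4}  B2 = {0, 1, 2}  B3 = {0, 1, 6}  B4 = {0, 4, 5}  B5 = {1, 6, 7}  B6 = {0, 4, 8}  B7 = {1, 3, 6}
Tree: B1–B2, B2–B3, B1–B4, B3–B5, B4–B6, B5–B7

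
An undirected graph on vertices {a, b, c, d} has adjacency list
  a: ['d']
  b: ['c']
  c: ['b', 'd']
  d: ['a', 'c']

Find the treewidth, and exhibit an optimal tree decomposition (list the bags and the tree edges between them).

Treewidth 1.
One such decomposition:
Bags: B1 = {a, d}  B2 = {c, d}  B3 = {b, c}
Tree: B1–B2, B2–B3

The largest bag has 2 vertices, giving width 1; this decomposition certifies tw(G) ≤ 1. Any graph with an edge has treewidth ≥ 1, and G has the edge a–d. Combining the bounds, tw(G) = 1.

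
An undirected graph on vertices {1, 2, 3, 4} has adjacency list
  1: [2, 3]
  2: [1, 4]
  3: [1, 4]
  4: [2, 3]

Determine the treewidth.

2

A width-2 tree decomposition is:
Bags: B1 = {1, 2, 4}  B2 = {1, 3, 4}
Tree: B1–B2
Each bag holds 3 vertices, so the decomposition has width 2, which upper-bounds the treewidth. Since 1–2–4–3–1 is a cycle in G, G is not acyclic. Forests are exactly the graphs of treewidth ≤ 1, so tw(G) ≥ 2. Therefore the treewidth is 2.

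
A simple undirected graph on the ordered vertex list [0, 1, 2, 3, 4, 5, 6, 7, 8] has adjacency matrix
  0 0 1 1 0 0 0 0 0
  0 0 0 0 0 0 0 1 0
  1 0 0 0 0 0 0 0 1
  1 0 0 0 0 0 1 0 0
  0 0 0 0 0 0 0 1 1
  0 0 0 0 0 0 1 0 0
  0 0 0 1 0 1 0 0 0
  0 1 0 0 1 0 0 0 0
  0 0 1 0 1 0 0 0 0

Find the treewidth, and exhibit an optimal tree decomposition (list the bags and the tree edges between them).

Each bag holds 2 vertices, so the decomposition has width 1, which upper-bounds the treewidth. G has an edge, so its treewidth is at least 1. Combining the bounds, tw(G) = 1.

Treewidth 1.
One optimal decomposition is:
Bags: B1 = {1, 7}  B2 = {4, 7}  B3 = {4, 8}  B4 = {2, 8}  B5 = {0, 2}  B6 = {0, 3}  B7 = {3, 6}  B8 = {5, 6}
Tree: B1–B2, B2–B3, B3–B4, B4–B5, B5–B6, B6–B7, B7–B8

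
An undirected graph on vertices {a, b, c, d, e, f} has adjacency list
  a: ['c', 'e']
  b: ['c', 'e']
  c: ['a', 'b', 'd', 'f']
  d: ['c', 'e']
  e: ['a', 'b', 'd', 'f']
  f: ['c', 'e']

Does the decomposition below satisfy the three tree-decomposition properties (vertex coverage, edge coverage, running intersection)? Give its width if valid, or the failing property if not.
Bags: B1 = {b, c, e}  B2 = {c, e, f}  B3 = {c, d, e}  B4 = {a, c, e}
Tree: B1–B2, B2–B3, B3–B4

Yes; width 2.

Vertex coverage: the bags together contain {a, b, c, d, e, f}, the full vertex set. Edge coverage: each edge of G has both endpoints in at least one bag. Running intersection: for every vertex, the bags containing it form a connected subtree. All three properties hold, so this is a valid tree decomposition of width max|bag| − 1 = 2, and hence tw(G) ≤ 2.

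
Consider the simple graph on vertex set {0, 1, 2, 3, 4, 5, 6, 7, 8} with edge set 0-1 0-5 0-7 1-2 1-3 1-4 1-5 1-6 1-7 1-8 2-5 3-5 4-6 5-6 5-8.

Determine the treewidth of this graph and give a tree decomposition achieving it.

The largest bag has 3 vertices, giving width 2; this decomposition certifies tw(G) ≤ 2. On the other hand G contains the 3-clique {1, 4, 6}. A clique must lie in a single bag of any decomposition, so no decomposition can have width below 2. Combining the bounds, tw(G) = 2.

Treewidth 2.
Bags: B1 = {1, 5, 6}  B2 = {0, 1, 5}  B3 = {1, 5, 8}  B4 = {1, 3, 5}  B5 = {1, 2, 5}  B6 = {1, 4, 6}  B7 = {0, 1, 7}
Tree: B1–B2, B2–B3, B3–B4, B4–B5, B1–B6, B2–B7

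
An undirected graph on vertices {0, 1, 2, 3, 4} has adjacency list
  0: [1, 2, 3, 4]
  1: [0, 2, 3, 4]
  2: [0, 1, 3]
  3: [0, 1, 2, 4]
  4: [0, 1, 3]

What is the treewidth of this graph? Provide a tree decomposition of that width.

The largest bag has 4 vertices, giving width 3; this decomposition certifies tw(G) ≤ 3. For the lower bound, the 4 vertices {0, 1, 2, 3} are pairwise adjacent, and any tree decomposition puts a clique entirely inside one bag — forcing width ≥ 3. Therefore the treewidth is 3.

Treewidth 3.
One optimal decomposition is:
Bags: B1 = {0, 1, 3, 4}  B2 = {0, 1, 2, 3}
Tree: B1–B2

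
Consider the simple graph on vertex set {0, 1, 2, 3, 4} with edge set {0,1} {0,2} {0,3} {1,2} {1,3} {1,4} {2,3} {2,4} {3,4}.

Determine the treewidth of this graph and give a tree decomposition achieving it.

Treewidth 3.
One such decomposition:
Bags: B1 = {1, 2, 3, 4}  B2 = {0, 1, 2, 3}
Tree: B1–B2

Every bag has size at most 4, so the width is 4 − 1 = 3 and tw(G) ≤ 3. Conversely, {0, 1, 2, 3} is a clique of size 4, and the vertices of any clique must share a bag in every tree decomposition; so some bag has ≥ 4 vertices and tw(G) ≥ 3. Therefore the treewidth is 3.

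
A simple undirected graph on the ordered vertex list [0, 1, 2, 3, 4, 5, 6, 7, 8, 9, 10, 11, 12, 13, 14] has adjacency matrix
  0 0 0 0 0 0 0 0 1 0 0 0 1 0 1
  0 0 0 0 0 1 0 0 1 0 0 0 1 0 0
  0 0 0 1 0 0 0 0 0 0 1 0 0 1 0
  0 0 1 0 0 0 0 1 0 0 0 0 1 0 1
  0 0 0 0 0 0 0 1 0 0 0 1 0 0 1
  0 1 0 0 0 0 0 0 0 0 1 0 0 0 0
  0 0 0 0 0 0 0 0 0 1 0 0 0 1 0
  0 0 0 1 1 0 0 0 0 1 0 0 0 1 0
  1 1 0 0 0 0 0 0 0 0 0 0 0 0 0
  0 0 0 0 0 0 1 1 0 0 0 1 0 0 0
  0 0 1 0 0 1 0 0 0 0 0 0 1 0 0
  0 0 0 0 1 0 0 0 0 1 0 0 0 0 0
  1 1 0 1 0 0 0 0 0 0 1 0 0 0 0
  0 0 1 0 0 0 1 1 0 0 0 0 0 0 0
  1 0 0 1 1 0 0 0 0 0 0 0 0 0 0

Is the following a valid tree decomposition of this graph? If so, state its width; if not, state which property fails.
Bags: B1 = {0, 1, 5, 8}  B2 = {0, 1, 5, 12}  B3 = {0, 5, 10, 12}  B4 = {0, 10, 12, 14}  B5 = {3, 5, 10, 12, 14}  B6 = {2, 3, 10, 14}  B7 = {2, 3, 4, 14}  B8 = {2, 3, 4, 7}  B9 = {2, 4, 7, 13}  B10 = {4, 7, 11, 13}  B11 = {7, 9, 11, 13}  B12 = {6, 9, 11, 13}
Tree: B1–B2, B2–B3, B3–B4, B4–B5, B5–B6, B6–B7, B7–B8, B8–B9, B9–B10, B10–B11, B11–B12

No — bags containing vertex 5 are not connected in the tree.

A tree decomposition must satisfy three properties: every vertex lies in some bag; for every edge, both endpoints lie together in some bag; and for every vertex, the bags containing it form a connected subtree. Here bags containing vertex 5 are not connected in the tree, so the decomposition is invalid.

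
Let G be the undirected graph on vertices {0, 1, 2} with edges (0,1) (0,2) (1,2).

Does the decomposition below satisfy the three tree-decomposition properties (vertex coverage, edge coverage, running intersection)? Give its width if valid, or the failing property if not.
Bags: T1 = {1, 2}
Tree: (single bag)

A tree decomposition must satisfy three properties: every vertex lies in some bag; for every edge, both endpoints lie together in some bag; and for every vertex, the bags containing it form a connected subtree. Here vertex 0 appears in no bag, so the decomposition is invalid.

No — vertex 0 appears in no bag.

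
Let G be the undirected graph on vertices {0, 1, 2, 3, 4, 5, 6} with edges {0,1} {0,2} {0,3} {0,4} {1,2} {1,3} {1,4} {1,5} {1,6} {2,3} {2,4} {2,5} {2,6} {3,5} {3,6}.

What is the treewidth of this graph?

A width-3 tree decomposition is:
Bags: B1 = {1, 2, 3, 5}  B2 = {0, 1, 2, 3}  B3 = {1, 2, 3, 6}  B4 = {0, 1, 2, 4}
Tree: B1–B2, B1–B3, B2–B4
Every bag has size at most 4, so the width is 4 − 1 = 3 and tw(G) ≤ 3. Conversely, {0, 1, 2, 3} is a clique of size 4, and the vertices of any clique must share a bag in every tree decomposition; so some bag has ≥ 4 vertices and tw(G) ≥ 3. Therefore the treewidth is 3.

3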